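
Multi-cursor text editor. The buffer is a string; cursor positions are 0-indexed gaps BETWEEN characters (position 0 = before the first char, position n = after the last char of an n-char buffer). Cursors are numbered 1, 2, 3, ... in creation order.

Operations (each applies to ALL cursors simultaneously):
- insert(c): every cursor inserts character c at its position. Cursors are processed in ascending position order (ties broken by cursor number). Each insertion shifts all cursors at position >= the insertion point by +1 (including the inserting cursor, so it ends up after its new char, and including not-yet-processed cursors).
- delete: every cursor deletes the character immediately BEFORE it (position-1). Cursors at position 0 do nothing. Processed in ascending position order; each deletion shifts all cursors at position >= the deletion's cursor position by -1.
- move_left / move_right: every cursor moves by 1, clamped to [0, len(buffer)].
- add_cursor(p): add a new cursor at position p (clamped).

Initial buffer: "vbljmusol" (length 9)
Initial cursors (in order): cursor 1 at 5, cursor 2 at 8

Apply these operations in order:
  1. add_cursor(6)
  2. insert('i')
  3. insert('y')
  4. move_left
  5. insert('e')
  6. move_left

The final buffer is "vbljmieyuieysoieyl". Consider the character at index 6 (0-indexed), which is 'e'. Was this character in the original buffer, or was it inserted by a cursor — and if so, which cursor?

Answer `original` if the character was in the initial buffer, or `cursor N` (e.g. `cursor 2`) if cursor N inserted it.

Answer: cursor 1

Derivation:
After op 1 (add_cursor(6)): buffer="vbljmusol" (len 9), cursors c1@5 c3@6 c2@8, authorship .........
After op 2 (insert('i')): buffer="vbljmiuisoil" (len 12), cursors c1@6 c3@8 c2@11, authorship .....1.3..2.
After op 3 (insert('y')): buffer="vbljmiyuiysoiyl" (len 15), cursors c1@7 c3@10 c2@14, authorship .....11.33..22.
After op 4 (move_left): buffer="vbljmiyuiysoiyl" (len 15), cursors c1@6 c3@9 c2@13, authorship .....11.33..22.
After op 5 (insert('e')): buffer="vbljmieyuieysoieyl" (len 18), cursors c1@7 c3@11 c2@16, authorship .....111.333..222.
After op 6 (move_left): buffer="vbljmieyuieysoieyl" (len 18), cursors c1@6 c3@10 c2@15, authorship .....111.333..222.
Authorship (.=original, N=cursor N): . . . . . 1 1 1 . 3 3 3 . . 2 2 2 .
Index 6: author = 1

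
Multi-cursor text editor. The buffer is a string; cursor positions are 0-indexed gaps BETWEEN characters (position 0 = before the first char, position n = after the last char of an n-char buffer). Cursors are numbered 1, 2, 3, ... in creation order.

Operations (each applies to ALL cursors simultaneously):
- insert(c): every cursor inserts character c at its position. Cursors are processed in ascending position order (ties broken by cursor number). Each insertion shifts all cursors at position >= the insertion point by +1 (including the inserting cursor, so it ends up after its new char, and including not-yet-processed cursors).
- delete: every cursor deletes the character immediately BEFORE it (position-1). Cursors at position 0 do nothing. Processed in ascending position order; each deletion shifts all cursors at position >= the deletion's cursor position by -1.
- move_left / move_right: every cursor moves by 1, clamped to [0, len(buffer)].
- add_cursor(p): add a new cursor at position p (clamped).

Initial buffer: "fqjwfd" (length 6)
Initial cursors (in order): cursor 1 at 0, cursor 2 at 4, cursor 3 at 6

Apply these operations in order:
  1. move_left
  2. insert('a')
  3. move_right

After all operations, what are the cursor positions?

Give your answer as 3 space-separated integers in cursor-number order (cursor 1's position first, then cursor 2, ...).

After op 1 (move_left): buffer="fqjwfd" (len 6), cursors c1@0 c2@3 c3@5, authorship ......
After op 2 (insert('a')): buffer="afqjawfad" (len 9), cursors c1@1 c2@5 c3@8, authorship 1...2..3.
After op 3 (move_right): buffer="afqjawfad" (len 9), cursors c1@2 c2@6 c3@9, authorship 1...2..3.

Answer: 2 6 9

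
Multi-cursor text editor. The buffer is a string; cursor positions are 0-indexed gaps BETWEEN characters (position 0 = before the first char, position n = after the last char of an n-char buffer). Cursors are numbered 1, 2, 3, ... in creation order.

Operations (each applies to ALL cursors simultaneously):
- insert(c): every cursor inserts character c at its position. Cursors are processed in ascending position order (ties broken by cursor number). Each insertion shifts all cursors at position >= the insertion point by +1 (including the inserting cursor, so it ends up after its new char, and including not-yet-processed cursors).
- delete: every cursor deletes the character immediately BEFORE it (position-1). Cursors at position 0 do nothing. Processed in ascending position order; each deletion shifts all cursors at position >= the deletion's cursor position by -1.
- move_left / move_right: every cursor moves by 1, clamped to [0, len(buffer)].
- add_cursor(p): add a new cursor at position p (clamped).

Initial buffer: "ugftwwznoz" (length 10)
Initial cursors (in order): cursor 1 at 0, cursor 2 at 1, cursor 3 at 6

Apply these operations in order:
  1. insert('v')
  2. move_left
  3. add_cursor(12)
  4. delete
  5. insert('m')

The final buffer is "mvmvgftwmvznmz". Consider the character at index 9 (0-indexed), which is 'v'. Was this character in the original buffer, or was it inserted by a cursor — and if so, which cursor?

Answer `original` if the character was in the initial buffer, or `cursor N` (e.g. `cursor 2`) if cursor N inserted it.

After op 1 (insert('v')): buffer="vuvgftwwvznoz" (len 13), cursors c1@1 c2@3 c3@9, authorship 1.2.....3....
After op 2 (move_left): buffer="vuvgftwwvznoz" (len 13), cursors c1@0 c2@2 c3@8, authorship 1.2.....3....
After op 3 (add_cursor(12)): buffer="vuvgftwwvznoz" (len 13), cursors c1@0 c2@2 c3@8 c4@12, authorship 1.2.....3....
After op 4 (delete): buffer="vvgftwvznz" (len 10), cursors c1@0 c2@1 c3@6 c4@9, authorship 12....3...
After op 5 (insert('m')): buffer="mvmvgftwmvznmz" (len 14), cursors c1@1 c2@3 c3@9 c4@13, authorship 1122....33..4.
Authorship (.=original, N=cursor N): 1 1 2 2 . . . . 3 3 . . 4 .
Index 9: author = 3

Answer: cursor 3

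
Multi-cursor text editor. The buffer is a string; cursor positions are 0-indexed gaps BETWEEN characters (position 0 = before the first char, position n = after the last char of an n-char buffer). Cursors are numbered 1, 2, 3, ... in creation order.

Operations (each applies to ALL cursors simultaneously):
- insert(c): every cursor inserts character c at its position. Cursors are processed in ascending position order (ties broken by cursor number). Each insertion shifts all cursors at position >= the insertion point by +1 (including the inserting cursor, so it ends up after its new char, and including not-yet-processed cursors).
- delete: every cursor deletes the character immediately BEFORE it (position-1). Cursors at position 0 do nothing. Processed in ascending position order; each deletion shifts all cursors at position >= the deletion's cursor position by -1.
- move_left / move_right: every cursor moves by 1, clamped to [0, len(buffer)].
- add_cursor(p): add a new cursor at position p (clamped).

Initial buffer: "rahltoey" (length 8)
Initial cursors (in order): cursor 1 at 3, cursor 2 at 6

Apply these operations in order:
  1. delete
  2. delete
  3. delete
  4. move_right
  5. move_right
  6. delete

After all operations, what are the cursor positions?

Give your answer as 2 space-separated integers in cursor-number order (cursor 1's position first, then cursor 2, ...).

Answer: 0 0

Derivation:
After op 1 (delete): buffer="raltey" (len 6), cursors c1@2 c2@4, authorship ......
After op 2 (delete): buffer="rley" (len 4), cursors c1@1 c2@2, authorship ....
After op 3 (delete): buffer="ey" (len 2), cursors c1@0 c2@0, authorship ..
After op 4 (move_right): buffer="ey" (len 2), cursors c1@1 c2@1, authorship ..
After op 5 (move_right): buffer="ey" (len 2), cursors c1@2 c2@2, authorship ..
After op 6 (delete): buffer="" (len 0), cursors c1@0 c2@0, authorship 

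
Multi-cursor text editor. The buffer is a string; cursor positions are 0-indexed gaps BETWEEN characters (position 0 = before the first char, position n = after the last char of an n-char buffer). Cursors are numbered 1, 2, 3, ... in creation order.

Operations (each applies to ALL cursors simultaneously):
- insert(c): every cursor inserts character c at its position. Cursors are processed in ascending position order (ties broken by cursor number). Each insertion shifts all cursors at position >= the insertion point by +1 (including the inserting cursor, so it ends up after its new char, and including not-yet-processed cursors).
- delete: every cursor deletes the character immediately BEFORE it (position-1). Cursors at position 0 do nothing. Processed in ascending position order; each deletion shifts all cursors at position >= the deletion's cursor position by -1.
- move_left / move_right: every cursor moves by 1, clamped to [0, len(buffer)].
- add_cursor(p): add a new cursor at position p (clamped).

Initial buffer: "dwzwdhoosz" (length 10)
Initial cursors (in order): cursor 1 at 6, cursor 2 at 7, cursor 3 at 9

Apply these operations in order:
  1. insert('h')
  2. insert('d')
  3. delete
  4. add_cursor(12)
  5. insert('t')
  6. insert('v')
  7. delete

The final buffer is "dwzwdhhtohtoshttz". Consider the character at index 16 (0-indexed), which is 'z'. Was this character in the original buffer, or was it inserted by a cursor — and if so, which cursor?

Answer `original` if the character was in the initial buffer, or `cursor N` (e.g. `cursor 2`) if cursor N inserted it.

Answer: original

Derivation:
After op 1 (insert('h')): buffer="dwzwdhhohoshz" (len 13), cursors c1@7 c2@9 c3@12, authorship ......1.2..3.
After op 2 (insert('d')): buffer="dwzwdhhdohdoshdz" (len 16), cursors c1@8 c2@11 c3@15, authorship ......11.22..33.
After op 3 (delete): buffer="dwzwdhhohoshz" (len 13), cursors c1@7 c2@9 c3@12, authorship ......1.2..3.
After op 4 (add_cursor(12)): buffer="dwzwdhhohoshz" (len 13), cursors c1@7 c2@9 c3@12 c4@12, authorship ......1.2..3.
After op 5 (insert('t')): buffer="dwzwdhhtohtoshttz" (len 17), cursors c1@8 c2@11 c3@16 c4@16, authorship ......11.22..334.
After op 6 (insert('v')): buffer="dwzwdhhtvohtvoshttvvz" (len 21), cursors c1@9 c2@13 c3@20 c4@20, authorship ......111.222..33434.
After op 7 (delete): buffer="dwzwdhhtohtoshttz" (len 17), cursors c1@8 c2@11 c3@16 c4@16, authorship ......11.22..334.
Authorship (.=original, N=cursor N): . . . . . . 1 1 . 2 2 . . 3 3 4 .
Index 16: author = original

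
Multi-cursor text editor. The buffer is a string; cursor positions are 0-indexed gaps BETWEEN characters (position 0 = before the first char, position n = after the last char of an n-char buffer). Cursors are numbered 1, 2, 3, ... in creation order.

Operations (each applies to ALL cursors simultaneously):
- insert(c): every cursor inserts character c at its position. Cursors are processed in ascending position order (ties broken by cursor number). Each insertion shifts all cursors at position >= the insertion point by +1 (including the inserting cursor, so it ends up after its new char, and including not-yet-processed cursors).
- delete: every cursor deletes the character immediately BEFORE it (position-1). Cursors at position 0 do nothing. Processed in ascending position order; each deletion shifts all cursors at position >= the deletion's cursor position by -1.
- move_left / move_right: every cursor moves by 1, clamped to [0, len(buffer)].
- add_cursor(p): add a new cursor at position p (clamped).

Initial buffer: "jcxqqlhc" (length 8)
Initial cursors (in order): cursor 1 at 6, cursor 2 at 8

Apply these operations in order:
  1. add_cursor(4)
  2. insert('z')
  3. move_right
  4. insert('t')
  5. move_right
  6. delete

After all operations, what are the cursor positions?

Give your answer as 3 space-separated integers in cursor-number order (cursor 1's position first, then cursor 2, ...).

Answer: 10 11 7

Derivation:
After op 1 (add_cursor(4)): buffer="jcxqqlhc" (len 8), cursors c3@4 c1@6 c2@8, authorship ........
After op 2 (insert('z')): buffer="jcxqzqlzhcz" (len 11), cursors c3@5 c1@8 c2@11, authorship ....3..1..2
After op 3 (move_right): buffer="jcxqzqlzhcz" (len 11), cursors c3@6 c1@9 c2@11, authorship ....3..1..2
After op 4 (insert('t')): buffer="jcxqzqtlzhtczt" (len 14), cursors c3@7 c1@11 c2@14, authorship ....3.3.1.1.22
After op 5 (move_right): buffer="jcxqzqtlzhtczt" (len 14), cursors c3@8 c1@12 c2@14, authorship ....3.3.1.1.22
After op 6 (delete): buffer="jcxqzqtzhtz" (len 11), cursors c3@7 c1@10 c2@11, authorship ....3.31.12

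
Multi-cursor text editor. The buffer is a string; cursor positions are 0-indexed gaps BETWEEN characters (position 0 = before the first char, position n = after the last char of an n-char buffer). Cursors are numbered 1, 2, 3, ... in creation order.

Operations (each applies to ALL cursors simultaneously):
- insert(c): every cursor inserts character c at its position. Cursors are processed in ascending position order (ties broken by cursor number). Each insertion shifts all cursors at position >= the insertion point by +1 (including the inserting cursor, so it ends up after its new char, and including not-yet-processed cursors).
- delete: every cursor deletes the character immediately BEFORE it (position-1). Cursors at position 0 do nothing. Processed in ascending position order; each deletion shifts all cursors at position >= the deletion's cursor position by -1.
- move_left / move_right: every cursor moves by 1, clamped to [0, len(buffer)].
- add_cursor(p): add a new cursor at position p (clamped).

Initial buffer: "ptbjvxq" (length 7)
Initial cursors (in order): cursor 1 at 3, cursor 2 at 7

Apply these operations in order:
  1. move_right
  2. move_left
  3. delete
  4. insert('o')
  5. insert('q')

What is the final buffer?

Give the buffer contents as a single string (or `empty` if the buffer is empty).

After op 1 (move_right): buffer="ptbjvxq" (len 7), cursors c1@4 c2@7, authorship .......
After op 2 (move_left): buffer="ptbjvxq" (len 7), cursors c1@3 c2@6, authorship .......
After op 3 (delete): buffer="ptjvq" (len 5), cursors c1@2 c2@4, authorship .....
After op 4 (insert('o')): buffer="ptojvoq" (len 7), cursors c1@3 c2@6, authorship ..1..2.
After op 5 (insert('q')): buffer="ptoqjvoqq" (len 9), cursors c1@4 c2@8, authorship ..11..22.

Answer: ptoqjvoqq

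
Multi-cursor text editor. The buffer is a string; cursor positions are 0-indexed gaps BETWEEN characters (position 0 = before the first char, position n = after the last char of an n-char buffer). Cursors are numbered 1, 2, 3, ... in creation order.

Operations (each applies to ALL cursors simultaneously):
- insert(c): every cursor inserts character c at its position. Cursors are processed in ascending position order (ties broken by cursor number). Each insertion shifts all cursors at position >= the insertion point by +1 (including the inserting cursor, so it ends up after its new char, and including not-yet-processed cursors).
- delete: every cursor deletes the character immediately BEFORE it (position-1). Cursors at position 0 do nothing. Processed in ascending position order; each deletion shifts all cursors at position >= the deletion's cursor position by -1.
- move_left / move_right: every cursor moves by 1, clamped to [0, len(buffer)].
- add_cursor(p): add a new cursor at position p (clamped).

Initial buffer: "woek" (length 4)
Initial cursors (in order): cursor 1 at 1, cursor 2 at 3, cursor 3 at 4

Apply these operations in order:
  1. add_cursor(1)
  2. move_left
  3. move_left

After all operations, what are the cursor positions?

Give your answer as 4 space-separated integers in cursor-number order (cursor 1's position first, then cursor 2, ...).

Answer: 0 1 2 0

Derivation:
After op 1 (add_cursor(1)): buffer="woek" (len 4), cursors c1@1 c4@1 c2@3 c3@4, authorship ....
After op 2 (move_left): buffer="woek" (len 4), cursors c1@0 c4@0 c2@2 c3@3, authorship ....
After op 3 (move_left): buffer="woek" (len 4), cursors c1@0 c4@0 c2@1 c3@2, authorship ....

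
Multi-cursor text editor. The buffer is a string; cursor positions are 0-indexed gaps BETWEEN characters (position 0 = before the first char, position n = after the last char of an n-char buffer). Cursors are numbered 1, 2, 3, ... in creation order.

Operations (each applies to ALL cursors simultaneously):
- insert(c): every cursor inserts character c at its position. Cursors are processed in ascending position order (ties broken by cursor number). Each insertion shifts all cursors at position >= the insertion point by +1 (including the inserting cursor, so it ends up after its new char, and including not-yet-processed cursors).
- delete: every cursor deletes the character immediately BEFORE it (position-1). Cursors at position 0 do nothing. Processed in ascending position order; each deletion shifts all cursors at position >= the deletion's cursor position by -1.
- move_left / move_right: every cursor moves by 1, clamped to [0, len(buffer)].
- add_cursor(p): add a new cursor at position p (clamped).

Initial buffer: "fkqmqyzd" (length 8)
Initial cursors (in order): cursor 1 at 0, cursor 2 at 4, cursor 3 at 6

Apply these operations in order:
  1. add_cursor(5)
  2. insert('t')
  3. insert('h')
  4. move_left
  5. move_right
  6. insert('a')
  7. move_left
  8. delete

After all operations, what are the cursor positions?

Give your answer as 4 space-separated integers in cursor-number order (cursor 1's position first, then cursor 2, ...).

After op 1 (add_cursor(5)): buffer="fkqmqyzd" (len 8), cursors c1@0 c2@4 c4@5 c3@6, authorship ........
After op 2 (insert('t')): buffer="tfkqmtqtytzd" (len 12), cursors c1@1 c2@6 c4@8 c3@10, authorship 1....2.4.3..
After op 3 (insert('h')): buffer="thfkqmthqthythzd" (len 16), cursors c1@2 c2@8 c4@11 c3@14, authorship 11....22.44.33..
After op 4 (move_left): buffer="thfkqmthqthythzd" (len 16), cursors c1@1 c2@7 c4@10 c3@13, authorship 11....22.44.33..
After op 5 (move_right): buffer="thfkqmthqthythzd" (len 16), cursors c1@2 c2@8 c4@11 c3@14, authorship 11....22.44.33..
After op 6 (insert('a')): buffer="thafkqmthaqthaythazd" (len 20), cursors c1@3 c2@10 c4@14 c3@18, authorship 111....222.444.333..
After op 7 (move_left): buffer="thafkqmthaqthaythazd" (len 20), cursors c1@2 c2@9 c4@13 c3@17, authorship 111....222.444.333..
After op 8 (delete): buffer="tafkqmtaqtaytazd" (len 16), cursors c1@1 c2@7 c4@10 c3@13, authorship 11....22.44.33..

Answer: 1 7 13 10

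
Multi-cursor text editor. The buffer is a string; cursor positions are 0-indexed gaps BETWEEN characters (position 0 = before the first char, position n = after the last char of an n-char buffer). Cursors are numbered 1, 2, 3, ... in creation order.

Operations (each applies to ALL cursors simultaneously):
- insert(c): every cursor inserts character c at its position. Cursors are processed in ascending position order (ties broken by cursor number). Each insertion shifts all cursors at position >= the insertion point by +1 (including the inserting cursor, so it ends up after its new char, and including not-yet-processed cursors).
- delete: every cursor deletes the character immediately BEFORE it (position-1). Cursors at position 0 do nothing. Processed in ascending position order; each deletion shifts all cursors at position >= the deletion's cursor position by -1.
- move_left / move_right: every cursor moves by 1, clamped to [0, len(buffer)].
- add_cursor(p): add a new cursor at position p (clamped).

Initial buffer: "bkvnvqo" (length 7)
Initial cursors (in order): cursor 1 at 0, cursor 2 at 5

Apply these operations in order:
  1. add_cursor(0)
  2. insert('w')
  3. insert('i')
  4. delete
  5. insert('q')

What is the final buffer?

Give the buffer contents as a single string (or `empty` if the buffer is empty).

After op 1 (add_cursor(0)): buffer="bkvnvqo" (len 7), cursors c1@0 c3@0 c2@5, authorship .......
After op 2 (insert('w')): buffer="wwbkvnvwqo" (len 10), cursors c1@2 c3@2 c2@8, authorship 13.....2..
After op 3 (insert('i')): buffer="wwiibkvnvwiqo" (len 13), cursors c1@4 c3@4 c2@11, authorship 1313.....22..
After op 4 (delete): buffer="wwbkvnvwqo" (len 10), cursors c1@2 c3@2 c2@8, authorship 13.....2..
After op 5 (insert('q')): buffer="wwqqbkvnvwqqo" (len 13), cursors c1@4 c3@4 c2@11, authorship 1313.....22..

Answer: wwqqbkvnvwqqo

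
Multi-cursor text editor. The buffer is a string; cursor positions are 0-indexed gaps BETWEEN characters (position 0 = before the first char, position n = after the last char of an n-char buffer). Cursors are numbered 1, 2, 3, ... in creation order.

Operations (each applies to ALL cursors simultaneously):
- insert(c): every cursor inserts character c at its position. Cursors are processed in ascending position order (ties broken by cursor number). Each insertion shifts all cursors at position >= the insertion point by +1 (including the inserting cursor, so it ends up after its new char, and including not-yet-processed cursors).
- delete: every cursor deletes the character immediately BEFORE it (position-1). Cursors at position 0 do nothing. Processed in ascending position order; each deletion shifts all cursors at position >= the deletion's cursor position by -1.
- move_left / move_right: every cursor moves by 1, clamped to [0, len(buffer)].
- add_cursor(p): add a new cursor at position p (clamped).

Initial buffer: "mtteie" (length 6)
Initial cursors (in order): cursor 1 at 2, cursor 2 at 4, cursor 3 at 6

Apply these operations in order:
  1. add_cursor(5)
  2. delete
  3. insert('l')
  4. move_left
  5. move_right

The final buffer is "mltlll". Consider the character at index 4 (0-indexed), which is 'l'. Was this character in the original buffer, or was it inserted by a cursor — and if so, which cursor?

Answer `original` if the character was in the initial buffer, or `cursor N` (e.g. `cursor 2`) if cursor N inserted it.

After op 1 (add_cursor(5)): buffer="mtteie" (len 6), cursors c1@2 c2@4 c4@5 c3@6, authorship ......
After op 2 (delete): buffer="mt" (len 2), cursors c1@1 c2@2 c3@2 c4@2, authorship ..
After op 3 (insert('l')): buffer="mltlll" (len 6), cursors c1@2 c2@6 c3@6 c4@6, authorship .1.234
After op 4 (move_left): buffer="mltlll" (len 6), cursors c1@1 c2@5 c3@5 c4@5, authorship .1.234
After op 5 (move_right): buffer="mltlll" (len 6), cursors c1@2 c2@6 c3@6 c4@6, authorship .1.234
Authorship (.=original, N=cursor N): . 1 . 2 3 4
Index 4: author = 3

Answer: cursor 3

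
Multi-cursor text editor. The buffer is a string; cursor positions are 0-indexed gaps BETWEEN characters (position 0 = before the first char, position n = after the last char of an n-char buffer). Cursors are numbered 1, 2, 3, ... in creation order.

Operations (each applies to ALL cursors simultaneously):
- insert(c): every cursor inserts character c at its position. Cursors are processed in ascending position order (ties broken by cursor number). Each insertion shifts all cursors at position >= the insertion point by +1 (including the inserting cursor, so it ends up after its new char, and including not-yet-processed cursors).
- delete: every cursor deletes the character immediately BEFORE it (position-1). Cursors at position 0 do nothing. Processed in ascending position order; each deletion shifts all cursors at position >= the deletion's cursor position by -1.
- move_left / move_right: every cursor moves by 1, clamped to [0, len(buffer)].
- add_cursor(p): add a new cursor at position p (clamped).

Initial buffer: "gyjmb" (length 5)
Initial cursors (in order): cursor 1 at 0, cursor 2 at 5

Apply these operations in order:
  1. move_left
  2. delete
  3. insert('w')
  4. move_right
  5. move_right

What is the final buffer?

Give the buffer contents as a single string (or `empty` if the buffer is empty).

Answer: wgyjwb

Derivation:
After op 1 (move_left): buffer="gyjmb" (len 5), cursors c1@0 c2@4, authorship .....
After op 2 (delete): buffer="gyjb" (len 4), cursors c1@0 c2@3, authorship ....
After op 3 (insert('w')): buffer="wgyjwb" (len 6), cursors c1@1 c2@5, authorship 1...2.
After op 4 (move_right): buffer="wgyjwb" (len 6), cursors c1@2 c2@6, authorship 1...2.
After op 5 (move_right): buffer="wgyjwb" (len 6), cursors c1@3 c2@6, authorship 1...2.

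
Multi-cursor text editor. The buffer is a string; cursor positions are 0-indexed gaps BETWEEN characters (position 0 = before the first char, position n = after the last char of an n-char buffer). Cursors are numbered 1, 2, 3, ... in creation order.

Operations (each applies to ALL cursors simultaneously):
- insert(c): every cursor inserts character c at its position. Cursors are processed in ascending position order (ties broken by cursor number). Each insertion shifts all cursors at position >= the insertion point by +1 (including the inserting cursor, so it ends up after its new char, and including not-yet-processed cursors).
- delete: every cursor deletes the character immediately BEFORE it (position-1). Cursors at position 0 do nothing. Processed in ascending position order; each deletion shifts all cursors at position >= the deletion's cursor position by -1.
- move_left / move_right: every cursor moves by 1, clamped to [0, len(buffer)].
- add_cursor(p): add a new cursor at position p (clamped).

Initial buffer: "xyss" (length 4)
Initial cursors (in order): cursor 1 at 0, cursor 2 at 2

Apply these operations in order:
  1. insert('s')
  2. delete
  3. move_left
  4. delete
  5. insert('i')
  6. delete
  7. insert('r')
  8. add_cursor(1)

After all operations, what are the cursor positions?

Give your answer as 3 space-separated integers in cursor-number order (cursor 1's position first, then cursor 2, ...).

After op 1 (insert('s')): buffer="sxysss" (len 6), cursors c1@1 c2@4, authorship 1..2..
After op 2 (delete): buffer="xyss" (len 4), cursors c1@0 c2@2, authorship ....
After op 3 (move_left): buffer="xyss" (len 4), cursors c1@0 c2@1, authorship ....
After op 4 (delete): buffer="yss" (len 3), cursors c1@0 c2@0, authorship ...
After op 5 (insert('i')): buffer="iiyss" (len 5), cursors c1@2 c2@2, authorship 12...
After op 6 (delete): buffer="yss" (len 3), cursors c1@0 c2@0, authorship ...
After op 7 (insert('r')): buffer="rryss" (len 5), cursors c1@2 c2@2, authorship 12...
After op 8 (add_cursor(1)): buffer="rryss" (len 5), cursors c3@1 c1@2 c2@2, authorship 12...

Answer: 2 2 1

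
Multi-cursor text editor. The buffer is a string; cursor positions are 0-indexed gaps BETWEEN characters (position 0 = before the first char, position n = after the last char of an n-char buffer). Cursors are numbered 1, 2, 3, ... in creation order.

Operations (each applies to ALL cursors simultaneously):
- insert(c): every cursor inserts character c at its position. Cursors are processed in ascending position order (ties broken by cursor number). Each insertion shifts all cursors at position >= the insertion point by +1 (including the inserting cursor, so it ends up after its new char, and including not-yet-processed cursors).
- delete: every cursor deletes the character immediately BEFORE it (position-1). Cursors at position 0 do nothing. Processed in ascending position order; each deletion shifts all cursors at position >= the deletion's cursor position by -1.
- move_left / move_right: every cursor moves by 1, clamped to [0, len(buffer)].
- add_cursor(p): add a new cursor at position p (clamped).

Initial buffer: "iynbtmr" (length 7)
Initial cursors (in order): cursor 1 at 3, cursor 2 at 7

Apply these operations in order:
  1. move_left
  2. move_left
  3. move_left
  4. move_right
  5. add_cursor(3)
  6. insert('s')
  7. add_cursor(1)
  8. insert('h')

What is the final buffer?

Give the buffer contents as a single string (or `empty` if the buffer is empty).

After op 1 (move_left): buffer="iynbtmr" (len 7), cursors c1@2 c2@6, authorship .......
After op 2 (move_left): buffer="iynbtmr" (len 7), cursors c1@1 c2@5, authorship .......
After op 3 (move_left): buffer="iynbtmr" (len 7), cursors c1@0 c2@4, authorship .......
After op 4 (move_right): buffer="iynbtmr" (len 7), cursors c1@1 c2@5, authorship .......
After op 5 (add_cursor(3)): buffer="iynbtmr" (len 7), cursors c1@1 c3@3 c2@5, authorship .......
After op 6 (insert('s')): buffer="isynsbtsmr" (len 10), cursors c1@2 c3@5 c2@8, authorship .1..3..2..
After op 7 (add_cursor(1)): buffer="isynsbtsmr" (len 10), cursors c4@1 c1@2 c3@5 c2@8, authorship .1..3..2..
After op 8 (insert('h')): buffer="ihshynshbtshmr" (len 14), cursors c4@2 c1@4 c3@8 c2@12, authorship .411..33..22..

Answer: ihshynshbtshmr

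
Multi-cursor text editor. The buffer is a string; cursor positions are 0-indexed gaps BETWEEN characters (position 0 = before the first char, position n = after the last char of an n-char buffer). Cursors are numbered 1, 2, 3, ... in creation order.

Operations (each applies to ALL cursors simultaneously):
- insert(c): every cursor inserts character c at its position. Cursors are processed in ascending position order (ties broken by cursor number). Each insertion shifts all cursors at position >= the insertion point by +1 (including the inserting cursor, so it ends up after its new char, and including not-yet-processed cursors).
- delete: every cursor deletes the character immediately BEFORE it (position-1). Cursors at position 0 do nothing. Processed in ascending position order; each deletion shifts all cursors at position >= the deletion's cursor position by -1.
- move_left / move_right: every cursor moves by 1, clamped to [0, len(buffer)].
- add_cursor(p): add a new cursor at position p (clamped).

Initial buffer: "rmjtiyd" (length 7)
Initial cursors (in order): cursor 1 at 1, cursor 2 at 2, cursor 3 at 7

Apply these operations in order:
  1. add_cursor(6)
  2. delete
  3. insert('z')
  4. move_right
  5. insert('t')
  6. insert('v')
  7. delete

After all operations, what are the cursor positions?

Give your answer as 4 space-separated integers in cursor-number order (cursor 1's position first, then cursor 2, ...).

After op 1 (add_cursor(6)): buffer="rmjtiyd" (len 7), cursors c1@1 c2@2 c4@6 c3@7, authorship .......
After op 2 (delete): buffer="jti" (len 3), cursors c1@0 c2@0 c3@3 c4@3, authorship ...
After op 3 (insert('z')): buffer="zzjtizz" (len 7), cursors c1@2 c2@2 c3@7 c4@7, authorship 12...34
After op 4 (move_right): buffer="zzjtizz" (len 7), cursors c1@3 c2@3 c3@7 c4@7, authorship 12...34
After op 5 (insert('t')): buffer="zzjtttizztt" (len 11), cursors c1@5 c2@5 c3@11 c4@11, authorship 12.12..3434
After op 6 (insert('v')): buffer="zzjttvvtizzttvv" (len 15), cursors c1@7 c2@7 c3@15 c4@15, authorship 12.1212..343434
After op 7 (delete): buffer="zzjtttizztt" (len 11), cursors c1@5 c2@5 c3@11 c4@11, authorship 12.12..3434

Answer: 5 5 11 11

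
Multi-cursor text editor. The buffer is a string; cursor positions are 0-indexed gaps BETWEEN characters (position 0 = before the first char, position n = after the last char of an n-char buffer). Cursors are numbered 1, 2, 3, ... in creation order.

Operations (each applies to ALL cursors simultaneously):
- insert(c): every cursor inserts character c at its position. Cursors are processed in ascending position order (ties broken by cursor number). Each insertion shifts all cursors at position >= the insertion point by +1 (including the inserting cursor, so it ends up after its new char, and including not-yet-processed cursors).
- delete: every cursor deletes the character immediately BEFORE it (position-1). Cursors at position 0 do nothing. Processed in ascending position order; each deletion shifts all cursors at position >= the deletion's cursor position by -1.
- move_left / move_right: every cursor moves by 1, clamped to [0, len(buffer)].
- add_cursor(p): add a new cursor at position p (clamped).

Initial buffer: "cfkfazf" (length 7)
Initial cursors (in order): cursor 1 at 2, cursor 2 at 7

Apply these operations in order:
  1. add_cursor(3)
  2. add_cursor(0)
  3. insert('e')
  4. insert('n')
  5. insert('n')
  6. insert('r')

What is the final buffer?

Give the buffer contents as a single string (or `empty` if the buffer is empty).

After op 1 (add_cursor(3)): buffer="cfkfazf" (len 7), cursors c1@2 c3@3 c2@7, authorship .......
After op 2 (add_cursor(0)): buffer="cfkfazf" (len 7), cursors c4@0 c1@2 c3@3 c2@7, authorship .......
After op 3 (insert('e')): buffer="ecfekefazfe" (len 11), cursors c4@1 c1@4 c3@6 c2@11, authorship 4..1.3....2
After op 4 (insert('n')): buffer="encfenkenfazfen" (len 15), cursors c4@2 c1@6 c3@9 c2@15, authorship 44..11.33....22
After op 5 (insert('n')): buffer="enncfennkennfazfenn" (len 19), cursors c4@3 c1@8 c3@12 c2@19, authorship 444..111.333....222
After op 6 (insert('r')): buffer="ennrcfennrkennrfazfennr" (len 23), cursors c4@4 c1@10 c3@15 c2@23, authorship 4444..1111.3333....2222

Answer: ennrcfennrkennrfazfennr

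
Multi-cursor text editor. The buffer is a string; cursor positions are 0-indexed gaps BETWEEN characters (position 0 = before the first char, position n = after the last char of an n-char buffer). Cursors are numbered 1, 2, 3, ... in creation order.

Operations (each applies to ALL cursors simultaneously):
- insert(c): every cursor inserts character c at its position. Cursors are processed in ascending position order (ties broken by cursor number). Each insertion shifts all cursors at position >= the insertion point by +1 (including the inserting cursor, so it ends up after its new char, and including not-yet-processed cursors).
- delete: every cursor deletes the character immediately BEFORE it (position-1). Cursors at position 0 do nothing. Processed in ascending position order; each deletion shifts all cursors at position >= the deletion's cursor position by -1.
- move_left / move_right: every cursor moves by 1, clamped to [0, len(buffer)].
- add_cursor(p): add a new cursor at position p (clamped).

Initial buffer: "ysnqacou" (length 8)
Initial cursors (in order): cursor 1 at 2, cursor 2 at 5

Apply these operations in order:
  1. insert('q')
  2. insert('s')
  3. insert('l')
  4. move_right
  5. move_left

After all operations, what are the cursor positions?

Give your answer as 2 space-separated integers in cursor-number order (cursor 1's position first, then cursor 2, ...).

Answer: 5 11

Derivation:
After op 1 (insert('q')): buffer="ysqnqaqcou" (len 10), cursors c1@3 c2@7, authorship ..1...2...
After op 2 (insert('s')): buffer="ysqsnqaqscou" (len 12), cursors c1@4 c2@9, authorship ..11...22...
After op 3 (insert('l')): buffer="ysqslnqaqslcou" (len 14), cursors c1@5 c2@11, authorship ..111...222...
After op 4 (move_right): buffer="ysqslnqaqslcou" (len 14), cursors c1@6 c2@12, authorship ..111...222...
After op 5 (move_left): buffer="ysqslnqaqslcou" (len 14), cursors c1@5 c2@11, authorship ..111...222...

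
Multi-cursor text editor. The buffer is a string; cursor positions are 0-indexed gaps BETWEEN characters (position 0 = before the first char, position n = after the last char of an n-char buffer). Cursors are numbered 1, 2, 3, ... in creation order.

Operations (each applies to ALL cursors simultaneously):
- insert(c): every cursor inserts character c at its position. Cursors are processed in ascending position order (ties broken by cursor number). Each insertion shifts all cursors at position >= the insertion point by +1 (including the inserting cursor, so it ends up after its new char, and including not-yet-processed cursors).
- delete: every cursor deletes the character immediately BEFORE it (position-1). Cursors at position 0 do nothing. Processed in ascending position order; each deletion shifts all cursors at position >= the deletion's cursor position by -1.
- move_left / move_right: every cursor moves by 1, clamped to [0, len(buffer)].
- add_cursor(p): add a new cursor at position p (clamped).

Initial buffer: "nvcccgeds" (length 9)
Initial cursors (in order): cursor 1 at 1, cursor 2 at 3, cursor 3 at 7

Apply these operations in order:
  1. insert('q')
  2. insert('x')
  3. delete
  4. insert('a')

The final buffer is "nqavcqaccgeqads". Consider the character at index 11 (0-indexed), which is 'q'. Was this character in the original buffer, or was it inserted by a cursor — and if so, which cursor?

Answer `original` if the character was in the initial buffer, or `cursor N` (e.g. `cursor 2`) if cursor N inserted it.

After op 1 (insert('q')): buffer="nqvcqccgeqds" (len 12), cursors c1@2 c2@5 c3@10, authorship .1..2....3..
After op 2 (insert('x')): buffer="nqxvcqxccgeqxds" (len 15), cursors c1@3 c2@7 c3@13, authorship .11..22....33..
After op 3 (delete): buffer="nqvcqccgeqds" (len 12), cursors c1@2 c2@5 c3@10, authorship .1..2....3..
After op 4 (insert('a')): buffer="nqavcqaccgeqads" (len 15), cursors c1@3 c2@7 c3@13, authorship .11..22....33..
Authorship (.=original, N=cursor N): . 1 1 . . 2 2 . . . . 3 3 . .
Index 11: author = 3

Answer: cursor 3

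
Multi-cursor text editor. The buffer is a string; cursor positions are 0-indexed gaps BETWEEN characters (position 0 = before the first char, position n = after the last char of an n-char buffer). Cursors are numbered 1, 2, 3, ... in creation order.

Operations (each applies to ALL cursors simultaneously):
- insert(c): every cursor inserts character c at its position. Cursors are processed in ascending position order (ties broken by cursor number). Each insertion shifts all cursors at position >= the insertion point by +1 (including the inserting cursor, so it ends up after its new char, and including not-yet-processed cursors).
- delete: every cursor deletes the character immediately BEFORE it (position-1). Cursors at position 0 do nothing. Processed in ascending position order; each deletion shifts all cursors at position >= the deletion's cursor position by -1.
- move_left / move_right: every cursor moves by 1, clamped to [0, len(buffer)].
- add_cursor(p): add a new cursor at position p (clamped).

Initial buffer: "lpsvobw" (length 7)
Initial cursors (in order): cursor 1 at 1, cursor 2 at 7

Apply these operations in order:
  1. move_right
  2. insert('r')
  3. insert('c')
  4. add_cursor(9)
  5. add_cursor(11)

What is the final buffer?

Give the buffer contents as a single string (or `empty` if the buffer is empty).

Answer: lprcsvobwrc

Derivation:
After op 1 (move_right): buffer="lpsvobw" (len 7), cursors c1@2 c2@7, authorship .......
After op 2 (insert('r')): buffer="lprsvobwr" (len 9), cursors c1@3 c2@9, authorship ..1.....2
After op 3 (insert('c')): buffer="lprcsvobwrc" (len 11), cursors c1@4 c2@11, authorship ..11.....22
After op 4 (add_cursor(9)): buffer="lprcsvobwrc" (len 11), cursors c1@4 c3@9 c2@11, authorship ..11.....22
After op 5 (add_cursor(11)): buffer="lprcsvobwrc" (len 11), cursors c1@4 c3@9 c2@11 c4@11, authorship ..11.....22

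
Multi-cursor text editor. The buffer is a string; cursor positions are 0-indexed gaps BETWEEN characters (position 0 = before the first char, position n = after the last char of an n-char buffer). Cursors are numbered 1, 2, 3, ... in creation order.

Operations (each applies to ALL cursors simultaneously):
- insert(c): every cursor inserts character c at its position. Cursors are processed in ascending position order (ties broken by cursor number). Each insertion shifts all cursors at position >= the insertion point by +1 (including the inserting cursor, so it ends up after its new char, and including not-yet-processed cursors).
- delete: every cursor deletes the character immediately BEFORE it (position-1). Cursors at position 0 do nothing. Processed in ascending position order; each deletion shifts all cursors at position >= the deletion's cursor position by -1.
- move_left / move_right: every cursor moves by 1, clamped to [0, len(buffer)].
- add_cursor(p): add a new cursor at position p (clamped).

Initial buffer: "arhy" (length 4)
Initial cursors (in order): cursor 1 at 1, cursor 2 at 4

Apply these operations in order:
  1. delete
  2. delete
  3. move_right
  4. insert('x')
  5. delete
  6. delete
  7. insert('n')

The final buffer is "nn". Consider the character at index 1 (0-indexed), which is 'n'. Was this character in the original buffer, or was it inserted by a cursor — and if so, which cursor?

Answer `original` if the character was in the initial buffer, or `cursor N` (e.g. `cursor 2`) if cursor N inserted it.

Answer: cursor 2

Derivation:
After op 1 (delete): buffer="rh" (len 2), cursors c1@0 c2@2, authorship ..
After op 2 (delete): buffer="r" (len 1), cursors c1@0 c2@1, authorship .
After op 3 (move_right): buffer="r" (len 1), cursors c1@1 c2@1, authorship .
After op 4 (insert('x')): buffer="rxx" (len 3), cursors c1@3 c2@3, authorship .12
After op 5 (delete): buffer="r" (len 1), cursors c1@1 c2@1, authorship .
After op 6 (delete): buffer="" (len 0), cursors c1@0 c2@0, authorship 
After op 7 (insert('n')): buffer="nn" (len 2), cursors c1@2 c2@2, authorship 12
Authorship (.=original, N=cursor N): 1 2
Index 1: author = 2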